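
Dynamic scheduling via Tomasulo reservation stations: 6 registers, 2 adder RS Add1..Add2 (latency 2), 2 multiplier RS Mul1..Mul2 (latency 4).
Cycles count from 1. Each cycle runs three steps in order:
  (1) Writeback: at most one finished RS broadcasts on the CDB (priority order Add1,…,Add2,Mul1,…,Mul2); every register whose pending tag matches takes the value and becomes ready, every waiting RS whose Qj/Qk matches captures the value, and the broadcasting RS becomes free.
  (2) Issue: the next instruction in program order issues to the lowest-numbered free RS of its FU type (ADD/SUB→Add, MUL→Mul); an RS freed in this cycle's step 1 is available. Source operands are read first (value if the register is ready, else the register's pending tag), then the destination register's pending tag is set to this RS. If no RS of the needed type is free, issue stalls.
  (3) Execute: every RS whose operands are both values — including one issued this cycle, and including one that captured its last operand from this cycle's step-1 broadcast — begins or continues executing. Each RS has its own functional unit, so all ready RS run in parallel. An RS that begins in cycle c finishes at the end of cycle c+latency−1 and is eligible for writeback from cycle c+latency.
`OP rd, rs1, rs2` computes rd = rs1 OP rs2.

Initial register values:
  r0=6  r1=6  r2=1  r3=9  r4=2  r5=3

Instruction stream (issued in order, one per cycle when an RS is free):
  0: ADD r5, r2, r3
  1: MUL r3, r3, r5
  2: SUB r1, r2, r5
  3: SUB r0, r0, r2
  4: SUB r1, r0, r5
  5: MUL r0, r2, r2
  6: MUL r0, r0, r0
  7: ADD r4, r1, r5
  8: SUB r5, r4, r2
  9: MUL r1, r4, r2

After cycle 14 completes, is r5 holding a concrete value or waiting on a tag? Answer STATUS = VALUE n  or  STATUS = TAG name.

STATUS = VALUE 4

cycle 1: issue ADD r5<-Add1 // r0:6,r1:6,r2:1,r3:9,r4:2,r5:Add1
cycle 2: issue MUL r3<-Mul1 // r0:6,r1:6,r2:1,r3:Mul1,r4:2,r5:Add1
cycle 3: CDB Add1=10; issue SUB r1<-Add1 // r0:6,r1:Add1,r2:1,r3:Mul1,r4:2,r5:10
cycle 4: issue SUB r0<-Add2 // r0:Add2,r1:Add1,r2:1,r3:Mul1,r4:2,r5:10
cycle 5: CDB Add1=-9; issue SUB r1<-Add1 // r0:Add2,r1:Add1,r2:1,r3:Mul1,r4:2,r5:10
cycle 6: CDB Add2=5; issue MUL r0<-Mul2 // r0:Mul2,r1:Add1,r2:1,r3:Mul1,r4:2,r5:10
cycle 7: CDB Mul1=90; issue MUL r0<-Mul1 // r0:Mul1,r1:Add1,r2:1,r3:90,r4:2,r5:10
cycle 8: CDB Add1=-5; issue ADD r4<-Add1 // r0:Mul1,r1:-5,r2:1,r3:90,r4:Add1,r5:10
cycle 9: issue SUB r5<-Add2 // r0:Mul1,r1:-5,r2:1,r3:90,r4:Add1,r5:Add2
cycle 10: CDB Add1=5; stall // r0:Mul1,r1:-5,r2:1,r3:90,r4:5,r5:Add2
cycle 11: CDB Mul2=1; issue MUL r1<-Mul2 // r0:Mul1,r1:Mul2,r2:1,r3:90,r4:5,r5:Add2
cycle 12: CDB Add2=4 // r0:Mul1,r1:Mul2,r2:1,r3:90,r4:5,r5:4
cycle 13: - // r0:Mul1,r1:Mul2,r2:1,r3:90,r4:5,r5:4
cycle 14: - // r0:Mul1,r1:Mul2,r2:1,r3:90,r4:5,r5:4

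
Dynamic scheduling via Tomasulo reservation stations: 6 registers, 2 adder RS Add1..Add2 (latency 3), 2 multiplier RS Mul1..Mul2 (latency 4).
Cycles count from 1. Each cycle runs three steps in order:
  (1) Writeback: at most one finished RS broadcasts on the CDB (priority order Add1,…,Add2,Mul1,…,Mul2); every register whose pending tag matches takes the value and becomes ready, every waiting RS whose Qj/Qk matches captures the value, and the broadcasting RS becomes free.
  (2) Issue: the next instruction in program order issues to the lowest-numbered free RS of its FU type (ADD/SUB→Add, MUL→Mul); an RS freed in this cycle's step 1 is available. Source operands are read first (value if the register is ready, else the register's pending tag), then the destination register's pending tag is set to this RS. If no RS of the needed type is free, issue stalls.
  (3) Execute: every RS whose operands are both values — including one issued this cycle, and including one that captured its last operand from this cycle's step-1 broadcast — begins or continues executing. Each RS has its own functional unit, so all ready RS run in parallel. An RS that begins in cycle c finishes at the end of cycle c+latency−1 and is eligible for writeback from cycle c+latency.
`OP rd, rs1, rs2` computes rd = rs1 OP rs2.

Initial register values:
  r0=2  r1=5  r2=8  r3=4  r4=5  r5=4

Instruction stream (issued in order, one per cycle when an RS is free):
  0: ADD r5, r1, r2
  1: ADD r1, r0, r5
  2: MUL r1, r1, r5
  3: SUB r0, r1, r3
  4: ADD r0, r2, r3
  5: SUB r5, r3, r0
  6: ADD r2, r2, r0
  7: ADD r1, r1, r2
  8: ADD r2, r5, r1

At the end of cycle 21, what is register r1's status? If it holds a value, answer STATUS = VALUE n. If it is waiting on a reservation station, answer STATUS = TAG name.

STATUS = VALUE 215

  c1: issue ADD r5<-Add1  regs: r0:2,r1:5,r2:8,r3:4,r4:5,r5:Add1
  c2: issue ADD r1<-Add2  regs: r0:2,r1:Add2,r2:8,r3:4,r4:5,r5:Add1
  c3: issue MUL r1<-Mul1  regs: r0:2,r1:Mul1,r2:8,r3:4,r4:5,r5:Add1
  c4: CDB Add1=13; issue SUB r0<-Add1  regs: r0:Add1,r1:Mul1,r2:8,r3:4,r4:5,r5:13
  c5: stall  regs: r0:Add1,r1:Mul1,r2:8,r3:4,r4:5,r5:13
  c6: stall  regs: r0:Add1,r1:Mul1,r2:8,r3:4,r4:5,r5:13
  c7: CDB Add2=15; issue ADD r0<-Add2  regs: r0:Add2,r1:Mul1,r2:8,r3:4,r4:5,r5:13
  c8: stall  regs: r0:Add2,r1:Mul1,r2:8,r3:4,r4:5,r5:13
  c9: stall  regs: r0:Add2,r1:Mul1,r2:8,r3:4,r4:5,r5:13
  c10: CDB Add2=12; issue SUB r5<-Add2  regs: r0:12,r1:Mul1,r2:8,r3:4,r4:5,r5:Add2
  c11: CDB Mul1=195; stall  regs: r0:12,r1:195,r2:8,r3:4,r4:5,r5:Add2
  c12: stall  regs: r0:12,r1:195,r2:8,r3:4,r4:5,r5:Add2
  c13: CDB Add2=-8; issue ADD r2<-Add2  regs: r0:12,r1:195,r2:Add2,r3:4,r4:5,r5:-8
  c14: CDB Add1=191; issue ADD r1<-Add1  regs: r0:12,r1:Add1,r2:Add2,r3:4,r4:5,r5:-8
  c15: stall  regs: r0:12,r1:Add1,r2:Add2,r3:4,r4:5,r5:-8
  c16: CDB Add2=20; issue ADD r2<-Add2  regs: r0:12,r1:Add1,r2:Add2,r3:4,r4:5,r5:-8
  c17: -  regs: r0:12,r1:Add1,r2:Add2,r3:4,r4:5,r5:-8
  c18: -  regs: r0:12,r1:Add1,r2:Add2,r3:4,r4:5,r5:-8
  c19: CDB Add1=215  regs: r0:12,r1:215,r2:Add2,r3:4,r4:5,r5:-8
  c20: -  regs: r0:12,r1:215,r2:Add2,r3:4,r4:5,r5:-8
  c21: -  regs: r0:12,r1:215,r2:Add2,r3:4,r4:5,r5:-8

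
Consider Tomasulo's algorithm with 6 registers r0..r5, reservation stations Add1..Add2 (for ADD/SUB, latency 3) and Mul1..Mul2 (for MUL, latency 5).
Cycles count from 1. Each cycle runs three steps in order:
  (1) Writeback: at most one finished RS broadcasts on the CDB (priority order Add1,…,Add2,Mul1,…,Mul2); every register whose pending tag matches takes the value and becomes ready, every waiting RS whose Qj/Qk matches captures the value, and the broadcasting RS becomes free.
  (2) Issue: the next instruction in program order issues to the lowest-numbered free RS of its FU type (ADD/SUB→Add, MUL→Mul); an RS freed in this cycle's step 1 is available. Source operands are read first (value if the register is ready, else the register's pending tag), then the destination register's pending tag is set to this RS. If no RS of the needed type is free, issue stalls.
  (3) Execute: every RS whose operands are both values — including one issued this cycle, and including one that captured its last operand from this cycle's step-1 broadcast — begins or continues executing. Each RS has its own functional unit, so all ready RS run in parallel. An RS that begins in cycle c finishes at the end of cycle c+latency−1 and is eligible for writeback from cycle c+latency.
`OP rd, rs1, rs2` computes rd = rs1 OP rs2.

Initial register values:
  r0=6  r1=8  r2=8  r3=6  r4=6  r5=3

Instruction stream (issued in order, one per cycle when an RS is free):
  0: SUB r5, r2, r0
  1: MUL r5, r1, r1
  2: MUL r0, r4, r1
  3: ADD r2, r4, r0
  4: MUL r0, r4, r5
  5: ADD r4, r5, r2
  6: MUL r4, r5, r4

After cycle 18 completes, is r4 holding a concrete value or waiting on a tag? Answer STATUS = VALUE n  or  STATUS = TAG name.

STATUS = TAG Mul2

cycle 1: issue SUB r5<-Add1 // r0:6,r1:8,r2:8,r3:6,r4:6,r5:Add1
cycle 2: issue MUL r5<-Mul1 // r0:6,r1:8,r2:8,r3:6,r4:6,r5:Mul1
cycle 3: issue MUL r0<-Mul2 // r0:Mul2,r1:8,r2:8,r3:6,r4:6,r5:Mul1
cycle 4: CDB Add1=2; issue ADD r2<-Add1 // r0:Mul2,r1:8,r2:Add1,r3:6,r4:6,r5:Mul1
cycle 5: stall // r0:Mul2,r1:8,r2:Add1,r3:6,r4:6,r5:Mul1
cycle 6: stall // r0:Mul2,r1:8,r2:Add1,r3:6,r4:6,r5:Mul1
cycle 7: CDB Mul1=64; issue MUL r0<-Mul1 // r0:Mul1,r1:8,r2:Add1,r3:6,r4:6,r5:64
cycle 8: CDB Mul2=48; issue ADD r4<-Add2 // r0:Mul1,r1:8,r2:Add1,r3:6,r4:Add2,r5:64
cycle 9: issue MUL r4<-Mul2 // r0:Mul1,r1:8,r2:Add1,r3:6,r4:Mul2,r5:64
cycle 10: - // r0:Mul1,r1:8,r2:Add1,r3:6,r4:Mul2,r5:64
cycle 11: CDB Add1=54 // r0:Mul1,r1:8,r2:54,r3:6,r4:Mul2,r5:64
cycle 12: CDB Mul1=384 // r0:384,r1:8,r2:54,r3:6,r4:Mul2,r5:64
cycle 13: - // r0:384,r1:8,r2:54,r3:6,r4:Mul2,r5:64
cycle 14: CDB Add2=118 // r0:384,r1:8,r2:54,r3:6,r4:Mul2,r5:64
cycle 15: - // r0:384,r1:8,r2:54,r3:6,r4:Mul2,r5:64
cycle 16: - // r0:384,r1:8,r2:54,r3:6,r4:Mul2,r5:64
cycle 17: - // r0:384,r1:8,r2:54,r3:6,r4:Mul2,r5:64
cycle 18: - // r0:384,r1:8,r2:54,r3:6,r4:Mul2,r5:64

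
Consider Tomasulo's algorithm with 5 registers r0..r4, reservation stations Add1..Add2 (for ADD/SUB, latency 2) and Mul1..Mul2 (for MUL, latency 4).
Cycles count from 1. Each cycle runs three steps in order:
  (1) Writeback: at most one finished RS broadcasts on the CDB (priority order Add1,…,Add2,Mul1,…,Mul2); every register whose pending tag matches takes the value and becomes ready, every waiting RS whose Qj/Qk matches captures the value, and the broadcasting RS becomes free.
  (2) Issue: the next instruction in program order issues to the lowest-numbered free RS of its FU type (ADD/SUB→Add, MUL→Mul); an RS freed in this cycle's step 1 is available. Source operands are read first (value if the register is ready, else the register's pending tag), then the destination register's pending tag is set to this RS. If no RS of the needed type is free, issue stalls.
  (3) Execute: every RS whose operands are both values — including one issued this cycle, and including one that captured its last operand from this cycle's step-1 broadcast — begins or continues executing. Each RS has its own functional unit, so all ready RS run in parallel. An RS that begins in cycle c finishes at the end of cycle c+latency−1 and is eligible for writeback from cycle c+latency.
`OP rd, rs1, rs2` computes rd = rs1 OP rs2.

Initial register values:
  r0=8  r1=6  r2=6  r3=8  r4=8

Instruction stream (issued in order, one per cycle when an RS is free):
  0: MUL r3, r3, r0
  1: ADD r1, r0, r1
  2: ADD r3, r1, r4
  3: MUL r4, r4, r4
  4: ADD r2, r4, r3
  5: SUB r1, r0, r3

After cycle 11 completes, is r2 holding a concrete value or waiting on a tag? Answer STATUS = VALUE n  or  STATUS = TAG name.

  c1: issue MUL r3<-Mul1  regs: r0:8,r1:6,r2:6,r3:Mul1,r4:8
  c2: issue ADD r1<-Add1  regs: r0:8,r1:Add1,r2:6,r3:Mul1,r4:8
  c3: issue ADD r3<-Add2  regs: r0:8,r1:Add1,r2:6,r3:Add2,r4:8
  c4: CDB Add1=14; issue MUL r4<-Mul2  regs: r0:8,r1:14,r2:6,r3:Add2,r4:Mul2
  c5: CDB Mul1=64; issue ADD r2<-Add1  regs: r0:8,r1:14,r2:Add1,r3:Add2,r4:Mul2
  c6: CDB Add2=22; issue SUB r1<-Add2  regs: r0:8,r1:Add2,r2:Add1,r3:22,r4:Mul2
  c7: -  regs: r0:8,r1:Add2,r2:Add1,r3:22,r4:Mul2
  c8: CDB Add2=-14  regs: r0:8,r1:-14,r2:Add1,r3:22,r4:Mul2
  c9: CDB Mul2=64  regs: r0:8,r1:-14,r2:Add1,r3:22,r4:64
  c10: -  regs: r0:8,r1:-14,r2:Add1,r3:22,r4:64
  c11: CDB Add1=86  regs: r0:8,r1:-14,r2:86,r3:22,r4:64

STATUS = VALUE 86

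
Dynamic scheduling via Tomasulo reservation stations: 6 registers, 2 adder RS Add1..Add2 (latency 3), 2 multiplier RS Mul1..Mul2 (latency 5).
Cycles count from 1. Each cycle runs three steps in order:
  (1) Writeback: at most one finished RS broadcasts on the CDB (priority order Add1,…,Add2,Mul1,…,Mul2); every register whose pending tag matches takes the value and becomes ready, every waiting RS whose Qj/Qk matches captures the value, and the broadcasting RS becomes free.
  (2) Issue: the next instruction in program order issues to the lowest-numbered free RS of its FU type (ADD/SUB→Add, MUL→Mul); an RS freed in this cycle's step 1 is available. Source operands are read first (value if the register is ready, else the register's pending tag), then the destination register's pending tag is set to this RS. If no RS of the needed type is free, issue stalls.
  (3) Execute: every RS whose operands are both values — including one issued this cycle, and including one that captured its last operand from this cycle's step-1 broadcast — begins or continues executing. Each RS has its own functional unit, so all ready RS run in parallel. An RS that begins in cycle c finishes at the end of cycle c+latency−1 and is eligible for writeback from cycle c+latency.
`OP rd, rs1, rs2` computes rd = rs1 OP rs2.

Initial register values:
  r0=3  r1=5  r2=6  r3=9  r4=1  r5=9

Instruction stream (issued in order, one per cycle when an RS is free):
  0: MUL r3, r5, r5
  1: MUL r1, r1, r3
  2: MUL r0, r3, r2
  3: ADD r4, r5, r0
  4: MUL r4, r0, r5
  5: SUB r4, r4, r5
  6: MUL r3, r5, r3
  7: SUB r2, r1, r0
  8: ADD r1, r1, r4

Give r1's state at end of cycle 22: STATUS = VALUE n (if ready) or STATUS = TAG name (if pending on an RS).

STATUS = VALUE 4770

c1: issue MUL r3<-Mul1 | r0:3,r1:5,r2:6,r3:Mul1,r4:1,r5:9
c2: issue MUL r1<-Mul2 | r0:3,r1:Mul2,r2:6,r3:Mul1,r4:1,r5:9
c3: stall | r0:3,r1:Mul2,r2:6,r3:Mul1,r4:1,r5:9
c4: stall | r0:3,r1:Mul2,r2:6,r3:Mul1,r4:1,r5:9
c5: stall | r0:3,r1:Mul2,r2:6,r3:Mul1,r4:1,r5:9
c6: CDB Mul1=81; issue MUL r0<-Mul1 | r0:Mul1,r1:Mul2,r2:6,r3:81,r4:1,r5:9
c7: issue ADD r4<-Add1 | r0:Mul1,r1:Mul2,r2:6,r3:81,r4:Add1,r5:9
c8: stall | r0:Mul1,r1:Mul2,r2:6,r3:81,r4:Add1,r5:9
c9: stall | r0:Mul1,r1:Mul2,r2:6,r3:81,r4:Add1,r5:9
c10: stall | r0:Mul1,r1:Mul2,r2:6,r3:81,r4:Add1,r5:9
c11: CDB Mul1=486; issue MUL r4<-Mul1 | r0:486,r1:Mul2,r2:6,r3:81,r4:Mul1,r5:9
c12: CDB Mul2=405; issue SUB r4<-Add2 | r0:486,r1:405,r2:6,r3:81,r4:Add2,r5:9
c13: issue MUL r3<-Mul2 | r0:486,r1:405,r2:6,r3:Mul2,r4:Add2,r5:9
c14: CDB Add1=495; issue SUB r2<-Add1 | r0:486,r1:405,r2:Add1,r3:Mul2,r4:Add2,r5:9
c15: stall | r0:486,r1:405,r2:Add1,r3:Mul2,r4:Add2,r5:9
c16: CDB Mul1=4374; stall | r0:486,r1:405,r2:Add1,r3:Mul2,r4:Add2,r5:9
c17: CDB Add1=-81; issue ADD r1<-Add1 | r0:486,r1:Add1,r2:-81,r3:Mul2,r4:Add2,r5:9
c18: CDB Mul2=729 | r0:486,r1:Add1,r2:-81,r3:729,r4:Add2,r5:9
c19: CDB Add2=4365 | r0:486,r1:Add1,r2:-81,r3:729,r4:4365,r5:9
c20: - | r0:486,r1:Add1,r2:-81,r3:729,r4:4365,r5:9
c21: - | r0:486,r1:Add1,r2:-81,r3:729,r4:4365,r5:9
c22: CDB Add1=4770 | r0:486,r1:4770,r2:-81,r3:729,r4:4365,r5:9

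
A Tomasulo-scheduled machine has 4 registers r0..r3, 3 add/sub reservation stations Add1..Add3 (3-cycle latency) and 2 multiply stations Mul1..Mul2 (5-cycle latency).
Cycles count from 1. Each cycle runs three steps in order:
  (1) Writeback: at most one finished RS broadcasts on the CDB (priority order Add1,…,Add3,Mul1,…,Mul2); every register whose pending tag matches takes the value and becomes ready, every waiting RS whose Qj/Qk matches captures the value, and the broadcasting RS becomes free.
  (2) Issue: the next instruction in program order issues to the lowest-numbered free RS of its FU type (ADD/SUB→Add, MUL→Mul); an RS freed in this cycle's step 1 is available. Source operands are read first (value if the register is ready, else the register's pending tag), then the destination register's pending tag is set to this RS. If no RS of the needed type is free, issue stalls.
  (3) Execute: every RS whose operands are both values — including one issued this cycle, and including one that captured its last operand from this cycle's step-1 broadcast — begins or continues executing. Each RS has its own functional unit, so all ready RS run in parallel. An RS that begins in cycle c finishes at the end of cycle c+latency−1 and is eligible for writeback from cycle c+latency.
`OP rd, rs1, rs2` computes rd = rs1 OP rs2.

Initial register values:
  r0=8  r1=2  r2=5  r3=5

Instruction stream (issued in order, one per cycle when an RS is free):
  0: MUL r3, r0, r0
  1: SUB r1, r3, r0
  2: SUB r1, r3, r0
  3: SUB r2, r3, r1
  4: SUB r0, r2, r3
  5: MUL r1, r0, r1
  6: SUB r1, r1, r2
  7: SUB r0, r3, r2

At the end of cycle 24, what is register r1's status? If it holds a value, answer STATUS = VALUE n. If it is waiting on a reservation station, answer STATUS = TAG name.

cycle 1: issue MUL r3<-Mul1 // r0:8,r1:2,r2:5,r3:Mul1
cycle 2: issue SUB r1<-Add1 // r0:8,r1:Add1,r2:5,r3:Mul1
cycle 3: issue SUB r1<-Add2 // r0:8,r1:Add2,r2:5,r3:Mul1
cycle 4: issue SUB r2<-Add3 // r0:8,r1:Add2,r2:Add3,r3:Mul1
cycle 5: stall // r0:8,r1:Add2,r2:Add3,r3:Mul1
cycle 6: CDB Mul1=64; stall // r0:8,r1:Add2,r2:Add3,r3:64
cycle 7: stall // r0:8,r1:Add2,r2:Add3,r3:64
cycle 8: stall // r0:8,r1:Add2,r2:Add3,r3:64
cycle 9: CDB Add1=56; issue SUB r0<-Add1 // r0:Add1,r1:Add2,r2:Add3,r3:64
cycle 10: CDB Add2=56; issue MUL r1<-Mul1 // r0:Add1,r1:Mul1,r2:Add3,r3:64
cycle 11: issue SUB r1<-Add2 // r0:Add1,r1:Add2,r2:Add3,r3:64
cycle 12: stall // r0:Add1,r1:Add2,r2:Add3,r3:64
cycle 13: CDB Add3=8; issue SUB r0<-Add3 // r0:Add3,r1:Add2,r2:8,r3:64
cycle 14: - // r0:Add3,r1:Add2,r2:8,r3:64
cycle 15: - // r0:Add3,r1:Add2,r2:8,r3:64
cycle 16: CDB Add1=-56 // r0:Add3,r1:Add2,r2:8,r3:64
cycle 17: CDB Add3=56 // r0:56,r1:Add2,r2:8,r3:64
cycle 18: - // r0:56,r1:Add2,r2:8,r3:64
cycle 19: - // r0:56,r1:Add2,r2:8,r3:64
cycle 20: - // r0:56,r1:Add2,r2:8,r3:64
cycle 21: CDB Mul1=-3136 // r0:56,r1:Add2,r2:8,r3:64
cycle 22: - // r0:56,r1:Add2,r2:8,r3:64
cycle 23: - // r0:56,r1:Add2,r2:8,r3:64
cycle 24: CDB Add2=-3144 // r0:56,r1:-3144,r2:8,r3:64

STATUS = VALUE -3144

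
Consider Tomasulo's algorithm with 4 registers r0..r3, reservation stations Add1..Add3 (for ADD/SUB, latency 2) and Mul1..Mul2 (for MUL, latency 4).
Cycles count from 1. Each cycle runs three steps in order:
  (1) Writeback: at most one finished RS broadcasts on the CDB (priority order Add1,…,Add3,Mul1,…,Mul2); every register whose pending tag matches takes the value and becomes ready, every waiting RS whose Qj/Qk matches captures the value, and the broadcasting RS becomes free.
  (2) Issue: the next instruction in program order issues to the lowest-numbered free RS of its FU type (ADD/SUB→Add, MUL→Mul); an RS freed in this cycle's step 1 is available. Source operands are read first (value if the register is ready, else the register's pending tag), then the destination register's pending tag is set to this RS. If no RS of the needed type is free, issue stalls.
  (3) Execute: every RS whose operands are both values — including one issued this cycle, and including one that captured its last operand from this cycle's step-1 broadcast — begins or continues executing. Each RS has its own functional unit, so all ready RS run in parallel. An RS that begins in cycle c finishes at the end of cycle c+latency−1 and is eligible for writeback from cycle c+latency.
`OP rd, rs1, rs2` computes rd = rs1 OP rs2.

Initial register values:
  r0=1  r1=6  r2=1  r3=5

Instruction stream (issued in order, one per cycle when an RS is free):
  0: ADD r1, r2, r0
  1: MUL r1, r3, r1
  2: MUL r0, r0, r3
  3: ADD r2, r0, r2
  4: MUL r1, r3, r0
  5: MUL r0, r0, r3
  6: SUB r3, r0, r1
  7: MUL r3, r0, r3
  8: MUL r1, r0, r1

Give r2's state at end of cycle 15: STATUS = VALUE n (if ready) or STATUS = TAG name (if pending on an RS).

STATUS = VALUE 6

  c1: issue ADD r1<-Add1  regs: r0:1,r1:Add1,r2:1,r3:5
  c2: issue MUL r1<-Mul1  regs: r0:1,r1:Mul1,r2:1,r3:5
  c3: CDB Add1=2; issue MUL r0<-Mul2  regs: r0:Mul2,r1:Mul1,r2:1,r3:5
  c4: issue ADD r2<-Add1  regs: r0:Mul2,r1:Mul1,r2:Add1,r3:5
  c5: stall  regs: r0:Mul2,r1:Mul1,r2:Add1,r3:5
  c6: stall  regs: r0:Mul2,r1:Mul1,r2:Add1,r3:5
  c7: CDB Mul1=10; issue MUL r1<-Mul1  regs: r0:Mul2,r1:Mul1,r2:Add1,r3:5
  c8: CDB Mul2=5; issue MUL r0<-Mul2  regs: r0:Mul2,r1:Mul1,r2:Add1,r3:5
  c9: issue SUB r3<-Add2  regs: r0:Mul2,r1:Mul1,r2:Add1,r3:Add2
  c10: CDB Add1=6; stall  regs: r0:Mul2,r1:Mul1,r2:6,r3:Add2
  c11: stall  regs: r0:Mul2,r1:Mul1,r2:6,r3:Add2
  c12: CDB Mul1=25; issue MUL r3<-Mul1  regs: r0:Mul2,r1:25,r2:6,r3:Mul1
  c13: CDB Mul2=25; issue MUL r1<-Mul2  regs: r0:25,r1:Mul2,r2:6,r3:Mul1
  c14: -  regs: r0:25,r1:Mul2,r2:6,r3:Mul1
  c15: CDB Add2=0  regs: r0:25,r1:Mul2,r2:6,r3:Mul1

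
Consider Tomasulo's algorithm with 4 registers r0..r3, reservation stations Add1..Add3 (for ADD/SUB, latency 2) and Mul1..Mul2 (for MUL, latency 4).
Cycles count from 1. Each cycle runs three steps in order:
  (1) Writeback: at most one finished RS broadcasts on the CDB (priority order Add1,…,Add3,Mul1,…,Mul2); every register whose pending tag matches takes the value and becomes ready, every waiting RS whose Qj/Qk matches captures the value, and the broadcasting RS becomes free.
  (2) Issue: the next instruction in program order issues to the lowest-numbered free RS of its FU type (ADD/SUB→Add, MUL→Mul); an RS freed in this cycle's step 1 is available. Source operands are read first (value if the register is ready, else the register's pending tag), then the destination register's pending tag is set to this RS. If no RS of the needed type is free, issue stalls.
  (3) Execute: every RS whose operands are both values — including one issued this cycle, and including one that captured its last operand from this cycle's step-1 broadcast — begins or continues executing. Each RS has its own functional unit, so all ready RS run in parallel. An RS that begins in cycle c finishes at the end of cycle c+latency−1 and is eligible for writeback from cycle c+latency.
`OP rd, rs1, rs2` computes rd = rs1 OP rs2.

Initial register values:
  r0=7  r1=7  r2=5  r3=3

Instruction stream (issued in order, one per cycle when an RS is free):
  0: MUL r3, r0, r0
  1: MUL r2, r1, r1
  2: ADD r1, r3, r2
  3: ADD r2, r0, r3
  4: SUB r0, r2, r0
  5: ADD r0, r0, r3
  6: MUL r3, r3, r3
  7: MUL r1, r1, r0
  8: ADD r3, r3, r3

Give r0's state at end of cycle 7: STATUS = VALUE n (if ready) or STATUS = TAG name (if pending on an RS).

cycle 1: issue MUL r3<-Mul1 // r0:7,r1:7,r2:5,r3:Mul1
cycle 2: issue MUL r2<-Mul2 // r0:7,r1:7,r2:Mul2,r3:Mul1
cycle 3: issue ADD r1<-Add1 // r0:7,r1:Add1,r2:Mul2,r3:Mul1
cycle 4: issue ADD r2<-Add2 // r0:7,r1:Add1,r2:Add2,r3:Mul1
cycle 5: CDB Mul1=49; issue SUB r0<-Add3 // r0:Add3,r1:Add1,r2:Add2,r3:49
cycle 6: CDB Mul2=49; stall // r0:Add3,r1:Add1,r2:Add2,r3:49
cycle 7: CDB Add2=56; issue ADD r0<-Add2 // r0:Add2,r1:Add1,r2:56,r3:49

STATUS = TAG Add2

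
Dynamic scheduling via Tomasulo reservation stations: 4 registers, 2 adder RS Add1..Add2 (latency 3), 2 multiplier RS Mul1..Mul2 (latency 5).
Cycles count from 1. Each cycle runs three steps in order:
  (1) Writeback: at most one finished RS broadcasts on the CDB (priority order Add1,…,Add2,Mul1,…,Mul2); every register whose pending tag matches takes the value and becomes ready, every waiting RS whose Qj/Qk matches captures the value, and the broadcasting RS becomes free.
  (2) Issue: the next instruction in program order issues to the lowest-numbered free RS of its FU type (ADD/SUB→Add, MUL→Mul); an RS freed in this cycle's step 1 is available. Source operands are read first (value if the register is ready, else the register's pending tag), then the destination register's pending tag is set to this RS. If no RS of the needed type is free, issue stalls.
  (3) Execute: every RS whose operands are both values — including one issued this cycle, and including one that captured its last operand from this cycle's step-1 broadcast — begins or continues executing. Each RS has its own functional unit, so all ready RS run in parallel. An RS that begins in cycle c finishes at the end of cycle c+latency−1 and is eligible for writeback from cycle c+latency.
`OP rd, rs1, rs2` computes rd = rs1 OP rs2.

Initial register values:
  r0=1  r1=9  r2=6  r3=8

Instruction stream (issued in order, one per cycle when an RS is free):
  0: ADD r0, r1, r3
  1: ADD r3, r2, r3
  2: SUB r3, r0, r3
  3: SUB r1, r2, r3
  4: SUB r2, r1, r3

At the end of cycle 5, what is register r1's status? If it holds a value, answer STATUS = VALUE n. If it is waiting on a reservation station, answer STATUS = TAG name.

c1: issue ADD r0<-Add1 | r0:Add1,r1:9,r2:6,r3:8
c2: issue ADD r3<-Add2 | r0:Add1,r1:9,r2:6,r3:Add2
c3: stall | r0:Add1,r1:9,r2:6,r3:Add2
c4: CDB Add1=17; issue SUB r3<-Add1 | r0:17,r1:9,r2:6,r3:Add1
c5: CDB Add2=14; issue SUB r1<-Add2 | r0:17,r1:Add2,r2:6,r3:Add1

STATUS = TAG Add2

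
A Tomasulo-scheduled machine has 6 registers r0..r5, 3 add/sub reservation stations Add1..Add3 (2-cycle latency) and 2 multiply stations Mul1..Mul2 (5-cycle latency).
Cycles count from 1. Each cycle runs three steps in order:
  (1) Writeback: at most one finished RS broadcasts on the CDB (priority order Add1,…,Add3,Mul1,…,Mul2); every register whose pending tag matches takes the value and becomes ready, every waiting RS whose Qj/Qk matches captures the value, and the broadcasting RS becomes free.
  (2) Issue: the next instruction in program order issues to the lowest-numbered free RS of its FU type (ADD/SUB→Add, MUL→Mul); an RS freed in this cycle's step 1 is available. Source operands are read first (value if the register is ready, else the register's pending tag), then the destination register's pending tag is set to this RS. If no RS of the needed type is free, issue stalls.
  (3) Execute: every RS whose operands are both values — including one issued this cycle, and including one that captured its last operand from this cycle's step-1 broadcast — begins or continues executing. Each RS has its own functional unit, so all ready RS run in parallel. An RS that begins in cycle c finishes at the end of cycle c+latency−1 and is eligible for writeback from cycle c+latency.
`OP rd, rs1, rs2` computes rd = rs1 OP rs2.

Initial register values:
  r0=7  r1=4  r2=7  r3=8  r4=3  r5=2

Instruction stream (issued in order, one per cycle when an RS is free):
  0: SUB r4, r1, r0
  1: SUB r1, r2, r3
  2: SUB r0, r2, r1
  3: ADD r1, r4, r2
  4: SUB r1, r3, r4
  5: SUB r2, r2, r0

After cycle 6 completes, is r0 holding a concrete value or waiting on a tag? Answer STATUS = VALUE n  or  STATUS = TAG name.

STATUS = VALUE 8

  c1: issue SUB r4<-Add1  regs: r0:7,r1:4,r2:7,r3:8,r4:Add1,r5:2
  c2: issue SUB r1<-Add2  regs: r0:7,r1:Add2,r2:7,r3:8,r4:Add1,r5:2
  c3: CDB Add1=-3; issue SUB r0<-Add1  regs: r0:Add1,r1:Add2,r2:7,r3:8,r4:-3,r5:2
  c4: CDB Add2=-1; issue ADD r1<-Add2  regs: r0:Add1,r1:Add2,r2:7,r3:8,r4:-3,r5:2
  c5: issue SUB r1<-Add3  regs: r0:Add1,r1:Add3,r2:7,r3:8,r4:-3,r5:2
  c6: CDB Add1=8; issue SUB r2<-Add1  regs: r0:8,r1:Add3,r2:Add1,r3:8,r4:-3,r5:2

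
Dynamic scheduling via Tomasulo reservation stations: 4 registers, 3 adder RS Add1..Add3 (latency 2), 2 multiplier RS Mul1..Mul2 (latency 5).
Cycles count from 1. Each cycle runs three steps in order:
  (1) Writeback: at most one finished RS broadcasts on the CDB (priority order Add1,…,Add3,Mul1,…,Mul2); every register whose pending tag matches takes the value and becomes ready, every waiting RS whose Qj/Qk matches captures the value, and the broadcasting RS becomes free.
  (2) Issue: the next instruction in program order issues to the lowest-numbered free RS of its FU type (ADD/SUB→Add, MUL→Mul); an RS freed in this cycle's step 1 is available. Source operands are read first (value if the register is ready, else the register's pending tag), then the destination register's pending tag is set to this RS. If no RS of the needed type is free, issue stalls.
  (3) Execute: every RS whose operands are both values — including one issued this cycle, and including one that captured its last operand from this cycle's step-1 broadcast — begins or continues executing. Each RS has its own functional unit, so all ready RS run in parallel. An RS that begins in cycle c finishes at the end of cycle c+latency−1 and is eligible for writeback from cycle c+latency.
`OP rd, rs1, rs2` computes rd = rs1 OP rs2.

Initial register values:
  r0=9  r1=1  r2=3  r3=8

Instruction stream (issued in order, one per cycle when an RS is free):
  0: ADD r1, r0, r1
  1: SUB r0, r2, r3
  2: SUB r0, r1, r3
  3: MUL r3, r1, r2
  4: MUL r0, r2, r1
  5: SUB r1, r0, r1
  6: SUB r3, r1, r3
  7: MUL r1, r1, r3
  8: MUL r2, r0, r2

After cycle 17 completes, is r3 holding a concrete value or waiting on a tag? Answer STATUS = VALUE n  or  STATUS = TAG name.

STATUS = VALUE -10

cycle 1: issue ADD r1<-Add1 // r0:9,r1:Add1,r2:3,r3:8
cycle 2: issue SUB r0<-Add2 // r0:Add2,r1:Add1,r2:3,r3:8
cycle 3: CDB Add1=10; issue SUB r0<-Add1 // r0:Add1,r1:10,r2:3,r3:8
cycle 4: CDB Add2=-5; issue MUL r3<-Mul1 // r0:Add1,r1:10,r2:3,r3:Mul1
cycle 5: CDB Add1=2; issue MUL r0<-Mul2 // r0:Mul2,r1:10,r2:3,r3:Mul1
cycle 6: issue SUB r1<-Add1 // r0:Mul2,r1:Add1,r2:3,r3:Mul1
cycle 7: issue SUB r3<-Add2 // r0:Mul2,r1:Add1,r2:3,r3:Add2
cycle 8: stall // r0:Mul2,r1:Add1,r2:3,r3:Add2
cycle 9: CDB Mul1=30; issue MUL r1<-Mul1 // r0:Mul2,r1:Mul1,r2:3,r3:Add2
cycle 10: CDB Mul2=30; issue MUL r2<-Mul2 // r0:30,r1:Mul1,r2:Mul2,r3:Add2
cycle 11: - // r0:30,r1:Mul1,r2:Mul2,r3:Add2
cycle 12: CDB Add1=20 // r0:30,r1:Mul1,r2:Mul2,r3:Add2
cycle 13: - // r0:30,r1:Mul1,r2:Mul2,r3:Add2
cycle 14: CDB Add2=-10 // r0:30,r1:Mul1,r2:Mul2,r3:-10
cycle 15: CDB Mul2=90 // r0:30,r1:Mul1,r2:90,r3:-10
cycle 16: - // r0:30,r1:Mul1,r2:90,r3:-10
cycle 17: - // r0:30,r1:Mul1,r2:90,r3:-10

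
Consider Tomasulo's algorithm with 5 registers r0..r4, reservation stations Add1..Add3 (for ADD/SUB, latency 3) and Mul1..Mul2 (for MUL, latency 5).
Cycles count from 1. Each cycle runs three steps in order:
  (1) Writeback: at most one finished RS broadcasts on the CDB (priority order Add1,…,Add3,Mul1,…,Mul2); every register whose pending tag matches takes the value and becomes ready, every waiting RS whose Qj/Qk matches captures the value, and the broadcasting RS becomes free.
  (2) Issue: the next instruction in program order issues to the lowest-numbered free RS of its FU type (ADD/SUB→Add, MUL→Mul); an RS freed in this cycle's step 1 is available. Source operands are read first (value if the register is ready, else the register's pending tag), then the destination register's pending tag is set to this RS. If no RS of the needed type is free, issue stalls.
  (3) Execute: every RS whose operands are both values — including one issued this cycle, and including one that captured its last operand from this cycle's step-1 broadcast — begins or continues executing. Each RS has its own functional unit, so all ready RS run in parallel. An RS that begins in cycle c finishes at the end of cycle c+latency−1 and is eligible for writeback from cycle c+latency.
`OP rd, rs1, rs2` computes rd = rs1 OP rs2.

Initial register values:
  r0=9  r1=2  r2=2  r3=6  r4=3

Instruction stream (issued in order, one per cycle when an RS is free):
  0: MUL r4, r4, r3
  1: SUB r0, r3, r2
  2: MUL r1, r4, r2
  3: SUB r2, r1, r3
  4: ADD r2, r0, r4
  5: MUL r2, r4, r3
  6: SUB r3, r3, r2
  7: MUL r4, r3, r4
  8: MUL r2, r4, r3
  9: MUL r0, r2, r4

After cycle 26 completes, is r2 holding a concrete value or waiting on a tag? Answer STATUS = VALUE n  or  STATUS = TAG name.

c1: issue MUL r4<-Mul1 | r0:9,r1:2,r2:2,r3:6,r4:Mul1
c2: issue SUB r0<-Add1 | r0:Add1,r1:2,r2:2,r3:6,r4:Mul1
c3: issue MUL r1<-Mul2 | r0:Add1,r1:Mul2,r2:2,r3:6,r4:Mul1
c4: issue SUB r2<-Add2 | r0:Add1,r1:Mul2,r2:Add2,r3:6,r4:Mul1
c5: CDB Add1=4; issue ADD r2<-Add1 | r0:4,r1:Mul2,r2:Add1,r3:6,r4:Mul1
c6: CDB Mul1=18; issue MUL r2<-Mul1 | r0:4,r1:Mul2,r2:Mul1,r3:6,r4:18
c7: issue SUB r3<-Add3 | r0:4,r1:Mul2,r2:Mul1,r3:Add3,r4:18
c8: stall | r0:4,r1:Mul2,r2:Mul1,r3:Add3,r4:18
c9: CDB Add1=22; stall | r0:4,r1:Mul2,r2:Mul1,r3:Add3,r4:18
c10: stall | r0:4,r1:Mul2,r2:Mul1,r3:Add3,r4:18
c11: CDB Mul1=108; issue MUL r4<-Mul1 | r0:4,r1:Mul2,r2:108,r3:Add3,r4:Mul1
c12: CDB Mul2=36; issue MUL r2<-Mul2 | r0:4,r1:36,r2:Mul2,r3:Add3,r4:Mul1
c13: stall | r0:4,r1:36,r2:Mul2,r3:Add3,r4:Mul1
c14: CDB Add3=-102; stall | r0:4,r1:36,r2:Mul2,r3:-102,r4:Mul1
c15: CDB Add2=30; stall | r0:4,r1:36,r2:Mul2,r3:-102,r4:Mul1
c16: stall | r0:4,r1:36,r2:Mul2,r3:-102,r4:Mul1
c17: stall | r0:4,r1:36,r2:Mul2,r3:-102,r4:Mul1
c18: stall | r0:4,r1:36,r2:Mul2,r3:-102,r4:Mul1
c19: CDB Mul1=-1836; issue MUL r0<-Mul1 | r0:Mul1,r1:36,r2:Mul2,r3:-102,r4:-1836
c20: - | r0:Mul1,r1:36,r2:Mul2,r3:-102,r4:-1836
c21: - | r0:Mul1,r1:36,r2:Mul2,r3:-102,r4:-1836
c22: - | r0:Mul1,r1:36,r2:Mul2,r3:-102,r4:-1836
c23: - | r0:Mul1,r1:36,r2:Mul2,r3:-102,r4:-1836
c24: CDB Mul2=187272 | r0:Mul1,r1:36,r2:187272,r3:-102,r4:-1836
c25: - | r0:Mul1,r1:36,r2:187272,r3:-102,r4:-1836
c26: - | r0:Mul1,r1:36,r2:187272,r3:-102,r4:-1836

STATUS = VALUE 187272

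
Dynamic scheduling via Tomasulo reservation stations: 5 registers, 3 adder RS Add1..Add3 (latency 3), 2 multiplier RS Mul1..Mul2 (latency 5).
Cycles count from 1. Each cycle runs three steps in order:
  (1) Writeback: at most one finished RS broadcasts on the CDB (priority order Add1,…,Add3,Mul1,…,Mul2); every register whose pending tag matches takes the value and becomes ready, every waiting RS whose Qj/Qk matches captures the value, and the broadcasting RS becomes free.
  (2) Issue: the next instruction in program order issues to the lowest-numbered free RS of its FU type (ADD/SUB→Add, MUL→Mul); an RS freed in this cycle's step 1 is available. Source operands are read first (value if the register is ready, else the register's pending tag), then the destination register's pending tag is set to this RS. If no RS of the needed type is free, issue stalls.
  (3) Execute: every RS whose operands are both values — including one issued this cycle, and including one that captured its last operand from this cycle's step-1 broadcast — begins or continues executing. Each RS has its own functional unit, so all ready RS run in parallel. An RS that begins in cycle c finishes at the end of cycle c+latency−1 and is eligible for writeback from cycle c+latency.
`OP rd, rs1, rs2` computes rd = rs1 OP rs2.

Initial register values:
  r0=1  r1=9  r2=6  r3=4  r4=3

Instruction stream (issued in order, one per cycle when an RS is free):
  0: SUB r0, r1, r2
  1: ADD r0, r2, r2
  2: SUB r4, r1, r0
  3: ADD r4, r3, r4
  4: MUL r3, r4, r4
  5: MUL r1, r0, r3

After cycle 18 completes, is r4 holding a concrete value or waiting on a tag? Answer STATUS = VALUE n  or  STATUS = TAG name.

STATUS = VALUE 1

c1: issue SUB r0<-Add1 | r0:Add1,r1:9,r2:6,r3:4,r4:3
c2: issue ADD r0<-Add2 | r0:Add2,r1:9,r2:6,r3:4,r4:3
c3: issue SUB r4<-Add3 | r0:Add2,r1:9,r2:6,r3:4,r4:Add3
c4: CDB Add1=3; issue ADD r4<-Add1 | r0:Add2,r1:9,r2:6,r3:4,r4:Add1
c5: CDB Add2=12; issue MUL r3<-Mul1 | r0:12,r1:9,r2:6,r3:Mul1,r4:Add1
c6: issue MUL r1<-Mul2 | r0:12,r1:Mul2,r2:6,r3:Mul1,r4:Add1
c7: - | r0:12,r1:Mul2,r2:6,r3:Mul1,r4:Add1
c8: CDB Add3=-3 | r0:12,r1:Mul2,r2:6,r3:Mul1,r4:Add1
c9: - | r0:12,r1:Mul2,r2:6,r3:Mul1,r4:Add1
c10: - | r0:12,r1:Mul2,r2:6,r3:Mul1,r4:Add1
c11: CDB Add1=1 | r0:12,r1:Mul2,r2:6,r3:Mul1,r4:1
c12: - | r0:12,r1:Mul2,r2:6,r3:Mul1,r4:1
c13: - | r0:12,r1:Mul2,r2:6,r3:Mul1,r4:1
c14: - | r0:12,r1:Mul2,r2:6,r3:Mul1,r4:1
c15: - | r0:12,r1:Mul2,r2:6,r3:Mul1,r4:1
c16: CDB Mul1=1 | r0:12,r1:Mul2,r2:6,r3:1,r4:1
c17: - | r0:12,r1:Mul2,r2:6,r3:1,r4:1
c18: - | r0:12,r1:Mul2,r2:6,r3:1,r4:1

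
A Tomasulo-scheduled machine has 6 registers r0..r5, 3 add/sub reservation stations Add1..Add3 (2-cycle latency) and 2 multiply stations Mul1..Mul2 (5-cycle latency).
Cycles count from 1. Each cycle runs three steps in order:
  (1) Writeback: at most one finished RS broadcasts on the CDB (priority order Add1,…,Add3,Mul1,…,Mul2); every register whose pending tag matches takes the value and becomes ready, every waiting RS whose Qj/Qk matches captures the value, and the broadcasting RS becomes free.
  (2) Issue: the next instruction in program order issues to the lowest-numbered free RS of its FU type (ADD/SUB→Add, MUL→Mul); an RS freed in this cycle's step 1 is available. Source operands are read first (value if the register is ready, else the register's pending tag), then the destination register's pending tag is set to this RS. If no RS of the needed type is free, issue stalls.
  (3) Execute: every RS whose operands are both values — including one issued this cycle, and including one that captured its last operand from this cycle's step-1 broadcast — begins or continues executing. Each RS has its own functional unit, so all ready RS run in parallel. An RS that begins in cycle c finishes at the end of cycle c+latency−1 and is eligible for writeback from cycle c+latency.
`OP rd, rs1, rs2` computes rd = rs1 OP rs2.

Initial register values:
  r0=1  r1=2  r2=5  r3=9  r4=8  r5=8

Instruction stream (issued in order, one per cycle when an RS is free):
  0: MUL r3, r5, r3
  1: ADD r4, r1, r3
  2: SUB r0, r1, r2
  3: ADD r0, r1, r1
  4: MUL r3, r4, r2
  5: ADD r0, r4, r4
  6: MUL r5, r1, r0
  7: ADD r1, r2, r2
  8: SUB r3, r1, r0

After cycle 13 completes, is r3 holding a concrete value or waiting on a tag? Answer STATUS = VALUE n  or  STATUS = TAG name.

cycle 1: issue MUL r3<-Mul1 // r0:1,r1:2,r2:5,r3:Mul1,r4:8,r5:8
cycle 2: issue ADD r4<-Add1 // r0:1,r1:2,r2:5,r3:Mul1,r4:Add1,r5:8
cycle 3: issue SUB r0<-Add2 // r0:Add2,r1:2,r2:5,r3:Mul1,r4:Add1,r5:8
cycle 4: issue ADD r0<-Add3 // r0:Add3,r1:2,r2:5,r3:Mul1,r4:Add1,r5:8
cycle 5: CDB Add2=-3; issue MUL r3<-Mul2 // r0:Add3,r1:2,r2:5,r3:Mul2,r4:Add1,r5:8
cycle 6: CDB Add3=4; issue ADD r0<-Add2 // r0:Add2,r1:2,r2:5,r3:Mul2,r4:Add1,r5:8
cycle 7: CDB Mul1=72; issue MUL r5<-Mul1 // r0:Add2,r1:2,r2:5,r3:Mul2,r4:Add1,r5:Mul1
cycle 8: issue ADD r1<-Add3 // r0:Add2,r1:Add3,r2:5,r3:Mul2,r4:Add1,r5:Mul1
cycle 9: CDB Add1=74; issue SUB r3<-Add1 // r0:Add2,r1:Add3,r2:5,r3:Add1,r4:74,r5:Mul1
cycle 10: CDB Add3=10 // r0:Add2,r1:10,r2:5,r3:Add1,r4:74,r5:Mul1
cycle 11: CDB Add2=148 // r0:148,r1:10,r2:5,r3:Add1,r4:74,r5:Mul1
cycle 12: - // r0:148,r1:10,r2:5,r3:Add1,r4:74,r5:Mul1
cycle 13: CDB Add1=-138 // r0:148,r1:10,r2:5,r3:-138,r4:74,r5:Mul1

STATUS = VALUE -138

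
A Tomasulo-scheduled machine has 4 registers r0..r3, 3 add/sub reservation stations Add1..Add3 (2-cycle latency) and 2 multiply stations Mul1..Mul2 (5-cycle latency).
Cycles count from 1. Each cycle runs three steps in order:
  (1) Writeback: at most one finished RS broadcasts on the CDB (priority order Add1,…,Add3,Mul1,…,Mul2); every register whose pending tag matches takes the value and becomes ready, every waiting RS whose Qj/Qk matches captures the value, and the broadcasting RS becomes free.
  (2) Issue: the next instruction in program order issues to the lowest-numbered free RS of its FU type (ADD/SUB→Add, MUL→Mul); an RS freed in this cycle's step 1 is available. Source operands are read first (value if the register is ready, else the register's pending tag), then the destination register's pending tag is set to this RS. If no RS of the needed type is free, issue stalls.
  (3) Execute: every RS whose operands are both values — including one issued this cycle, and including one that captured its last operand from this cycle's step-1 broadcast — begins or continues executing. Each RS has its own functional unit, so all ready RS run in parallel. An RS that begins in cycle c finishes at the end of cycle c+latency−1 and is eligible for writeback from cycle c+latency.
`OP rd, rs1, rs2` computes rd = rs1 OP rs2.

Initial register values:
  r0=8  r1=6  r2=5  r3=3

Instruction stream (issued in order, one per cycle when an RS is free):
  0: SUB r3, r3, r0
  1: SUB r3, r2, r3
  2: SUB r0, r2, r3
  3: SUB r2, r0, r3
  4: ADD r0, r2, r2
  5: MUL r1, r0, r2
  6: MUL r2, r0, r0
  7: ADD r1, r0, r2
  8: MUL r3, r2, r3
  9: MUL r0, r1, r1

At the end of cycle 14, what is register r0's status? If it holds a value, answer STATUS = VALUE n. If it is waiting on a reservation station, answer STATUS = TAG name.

cycle 1: issue SUB r3<-Add1 // r0:8,r1:6,r2:5,r3:Add1
cycle 2: issue SUB r3<-Add2 // r0:8,r1:6,r2:5,r3:Add2
cycle 3: CDB Add1=-5; issue SUB r0<-Add1 // r0:Add1,r1:6,r2:5,r3:Add2
cycle 4: issue SUB r2<-Add3 // r0:Add1,r1:6,r2:Add3,r3:Add2
cycle 5: CDB Add2=10; issue ADD r0<-Add2 // r0:Add2,r1:6,r2:Add3,r3:10
cycle 6: issue MUL r1<-Mul1 // r0:Add2,r1:Mul1,r2:Add3,r3:10
cycle 7: CDB Add1=-5; issue MUL r2<-Mul2 // r0:Add2,r1:Mul1,r2:Mul2,r3:10
cycle 8: issue ADD r1<-Add1 // r0:Add2,r1:Add1,r2:Mul2,r3:10
cycle 9: CDB Add3=-15; stall // r0:Add2,r1:Add1,r2:Mul2,r3:10
cycle 10: stall // r0:Add2,r1:Add1,r2:Mul2,r3:10
cycle 11: CDB Add2=-30; stall // r0:-30,r1:Add1,r2:Mul2,r3:10
cycle 12: stall // r0:-30,r1:Add1,r2:Mul2,r3:10
cycle 13: stall // r0:-30,r1:Add1,r2:Mul2,r3:10
cycle 14: stall // r0:-30,r1:Add1,r2:Mul2,r3:10

STATUS = VALUE -30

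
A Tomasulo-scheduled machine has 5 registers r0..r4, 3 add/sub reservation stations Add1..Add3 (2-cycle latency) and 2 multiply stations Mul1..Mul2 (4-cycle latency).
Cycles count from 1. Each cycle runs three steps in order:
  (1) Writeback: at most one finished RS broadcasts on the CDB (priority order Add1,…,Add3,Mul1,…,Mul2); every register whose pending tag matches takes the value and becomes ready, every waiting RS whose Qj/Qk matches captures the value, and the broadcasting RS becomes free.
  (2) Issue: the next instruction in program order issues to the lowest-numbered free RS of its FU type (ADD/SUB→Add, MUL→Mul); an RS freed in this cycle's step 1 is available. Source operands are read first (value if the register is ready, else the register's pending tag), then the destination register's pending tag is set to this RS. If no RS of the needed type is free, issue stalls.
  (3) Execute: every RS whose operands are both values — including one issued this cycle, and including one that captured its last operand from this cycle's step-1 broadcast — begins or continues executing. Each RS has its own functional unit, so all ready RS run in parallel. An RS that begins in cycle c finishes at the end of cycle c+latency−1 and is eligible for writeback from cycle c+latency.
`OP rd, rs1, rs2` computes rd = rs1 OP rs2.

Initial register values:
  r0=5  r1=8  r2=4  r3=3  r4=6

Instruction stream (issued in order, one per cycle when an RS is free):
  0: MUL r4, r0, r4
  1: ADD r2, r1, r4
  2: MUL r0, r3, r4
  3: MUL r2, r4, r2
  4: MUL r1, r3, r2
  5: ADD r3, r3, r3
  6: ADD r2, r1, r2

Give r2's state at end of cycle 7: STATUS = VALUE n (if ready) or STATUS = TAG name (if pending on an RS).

c1: issue MUL r4<-Mul1 | r0:5,r1:8,r2:4,r3:3,r4:Mul1
c2: issue ADD r2<-Add1 | r0:5,r1:8,r2:Add1,r3:3,r4:Mul1
c3: issue MUL r0<-Mul2 | r0:Mul2,r1:8,r2:Add1,r3:3,r4:Mul1
c4: stall | r0:Mul2,r1:8,r2:Add1,r3:3,r4:Mul1
c5: CDB Mul1=30; issue MUL r2<-Mul1 | r0:Mul2,r1:8,r2:Mul1,r3:3,r4:30
c6: stall | r0:Mul2,r1:8,r2:Mul1,r3:3,r4:30
c7: CDB Add1=38; stall | r0:Mul2,r1:8,r2:Mul1,r3:3,r4:30

STATUS = TAG Mul1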